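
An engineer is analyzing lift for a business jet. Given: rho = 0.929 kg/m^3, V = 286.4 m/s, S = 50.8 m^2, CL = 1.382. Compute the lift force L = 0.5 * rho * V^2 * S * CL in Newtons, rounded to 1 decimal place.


Step 1: Calculate dynamic pressure q = 0.5 * 0.929 * 286.4^2 = 0.5 * 0.929 * 82024.96 = 38100.5939 Pa
Step 2: Multiply by wing area and lift coefficient: L = 38100.5939 * 50.8 * 1.382
Step 3: L = 1935510.1711 * 1.382 = 2674875.1 N

2674875.1


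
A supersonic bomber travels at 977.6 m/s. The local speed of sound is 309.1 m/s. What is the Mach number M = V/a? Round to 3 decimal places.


Step 1: M = V / a = 977.6 / 309.1
Step 2: M = 3.163

3.163


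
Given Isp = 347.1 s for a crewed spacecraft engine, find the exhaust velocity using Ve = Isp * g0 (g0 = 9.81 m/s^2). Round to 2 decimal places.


Step 1: Ve = Isp * g0 = 347.1 * 9.81
Step 2: Ve = 3405.05 m/s

3405.05


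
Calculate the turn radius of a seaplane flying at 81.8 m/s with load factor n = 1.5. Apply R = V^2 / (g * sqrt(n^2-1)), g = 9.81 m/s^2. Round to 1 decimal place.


Step 1: V^2 = 81.8^2 = 6691.24
Step 2: n^2 - 1 = 1.5^2 - 1 = 1.25
Step 3: sqrt(1.25) = 1.118034
Step 4: R = 6691.24 / (9.81 * 1.118034) = 610.1 m

610.1


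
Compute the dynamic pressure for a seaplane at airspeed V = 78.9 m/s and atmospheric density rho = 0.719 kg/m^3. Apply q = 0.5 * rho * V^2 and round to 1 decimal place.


Step 1: V^2 = 78.9^2 = 6225.21
Step 2: q = 0.5 * 0.719 * 6225.21
Step 3: q = 2238.0 Pa

2238.0


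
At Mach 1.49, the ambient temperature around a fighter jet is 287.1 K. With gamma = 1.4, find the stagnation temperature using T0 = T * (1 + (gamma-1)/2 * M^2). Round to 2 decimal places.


Step 1: (gamma-1)/2 = 0.2
Step 2: M^2 = 2.2201
Step 3: 1 + 0.2 * 2.2201 = 1.44402
Step 4: T0 = 287.1 * 1.44402 = 414.58 K

414.58


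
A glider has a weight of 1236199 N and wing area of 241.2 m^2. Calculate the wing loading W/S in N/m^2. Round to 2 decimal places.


Step 1: Wing loading = W / S = 1236199 / 241.2
Step 2: Wing loading = 5125.20 N/m^2

5125.20


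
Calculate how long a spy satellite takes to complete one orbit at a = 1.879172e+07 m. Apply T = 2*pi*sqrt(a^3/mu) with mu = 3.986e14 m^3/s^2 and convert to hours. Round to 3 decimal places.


Step 1: a^3 / mu = 6.635896e+21 / 3.986e14 = 1.664801e+07
Step 2: sqrt(1.664801e+07) = 4080.1972 s
Step 3: T = 2*pi * 4080.1972 = 25636.64 s
Step 4: T in hours = 25636.64 / 3600 = 7.121 hours

7.121


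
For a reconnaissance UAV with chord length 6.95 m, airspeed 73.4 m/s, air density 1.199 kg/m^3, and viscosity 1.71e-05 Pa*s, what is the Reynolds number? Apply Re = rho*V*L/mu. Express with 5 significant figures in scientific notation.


Step 1: Numerator = rho * V * L = 1.199 * 73.4 * 6.95 = 611.64587
Step 2: Re = 611.64587 / 1.71e-05
Step 3: Re = 3.5769e+07

3.5769e+07


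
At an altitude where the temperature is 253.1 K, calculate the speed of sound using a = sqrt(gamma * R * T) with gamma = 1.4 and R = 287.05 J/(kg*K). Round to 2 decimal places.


Step 1: gamma * R * T = 1.4 * 287.05 * 253.1 = 101713.297
Step 2: a = sqrt(101713.297) = 318.93 m/s

318.93


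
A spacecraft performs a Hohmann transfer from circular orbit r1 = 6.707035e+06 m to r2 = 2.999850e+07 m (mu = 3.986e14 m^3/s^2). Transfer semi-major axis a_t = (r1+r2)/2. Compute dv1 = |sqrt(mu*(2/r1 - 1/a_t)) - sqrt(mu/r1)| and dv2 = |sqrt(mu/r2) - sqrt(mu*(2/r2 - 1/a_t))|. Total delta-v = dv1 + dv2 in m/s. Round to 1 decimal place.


Step 1: Transfer semi-major axis a_t = (6.707035e+06 + 2.999850e+07) / 2 = 1.835277e+07 m
Step 2: v1 (circular at r1) = sqrt(mu/r1) = 7709.09 m/s
Step 3: v_t1 = sqrt(mu*(2/r1 - 1/a_t)) = 9856.04 m/s
Step 4: dv1 = |9856.04 - 7709.09| = 2146.94 m/s
Step 5: v2 (circular at r2) = 3645.18 m/s, v_t2 = 2203.6 m/s
Step 6: dv2 = |3645.18 - 2203.6| = 1441.58 m/s
Step 7: Total delta-v = 2146.94 + 1441.58 = 3588.5 m/s

3588.5


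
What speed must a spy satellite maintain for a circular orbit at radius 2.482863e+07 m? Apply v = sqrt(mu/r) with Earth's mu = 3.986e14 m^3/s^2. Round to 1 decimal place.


Step 1: mu / r = 3.986e14 / 2.482863e+07 = 16054047.2833
Step 2: v = sqrt(16054047.2833) = 4006.8 m/s

4006.8


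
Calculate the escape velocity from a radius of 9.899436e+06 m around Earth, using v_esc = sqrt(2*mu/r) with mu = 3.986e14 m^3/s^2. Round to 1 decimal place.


Step 1: 2*mu/r = 2 * 3.986e14 / 9.899436e+06 = 80529840.2859
Step 2: v_esc = sqrt(80529840.2859) = 8973.8 m/s

8973.8


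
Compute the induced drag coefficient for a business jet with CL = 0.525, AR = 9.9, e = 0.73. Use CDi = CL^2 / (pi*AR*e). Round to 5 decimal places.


Step 1: CL^2 = 0.525^2 = 0.275625
Step 2: pi * AR * e = 3.14159 * 9.9 * 0.73 = 22.70429
Step 3: CDi = 0.275625 / 22.70429 = 0.01214

0.01214


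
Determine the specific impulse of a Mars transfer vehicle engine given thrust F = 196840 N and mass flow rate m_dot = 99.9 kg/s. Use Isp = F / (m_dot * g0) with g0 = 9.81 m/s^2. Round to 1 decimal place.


Step 1: m_dot * g0 = 99.9 * 9.81 = 980.02
Step 2: Isp = 196840 / 980.02 = 200.9 s

200.9


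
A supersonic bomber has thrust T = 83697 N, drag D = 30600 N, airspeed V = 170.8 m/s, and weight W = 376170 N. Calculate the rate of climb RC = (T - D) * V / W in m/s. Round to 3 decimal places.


Step 1: Excess thrust = T - D = 83697 - 30600 = 53097 N
Step 2: Excess power = 53097 * 170.8 = 9068967.6 W
Step 3: RC = 9068967.6 / 376170 = 24.109 m/s

24.109


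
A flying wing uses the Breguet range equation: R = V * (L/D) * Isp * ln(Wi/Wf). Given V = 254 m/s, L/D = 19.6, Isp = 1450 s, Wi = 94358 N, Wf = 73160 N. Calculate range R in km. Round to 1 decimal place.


Step 1: Coefficient = V * (L/D) * Isp = 254 * 19.6 * 1450 = 7218680.0 m
Step 2: Wi/Wf = 94358 / 73160 = 1.289748
Step 3: ln(1.289748) = 0.254447
Step 4: R = 7218680.0 * 0.254447 = 1836773.2 m = 1836.8 km

1836.8


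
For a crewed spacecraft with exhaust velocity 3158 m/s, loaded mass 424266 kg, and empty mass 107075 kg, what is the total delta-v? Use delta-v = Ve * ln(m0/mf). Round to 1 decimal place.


Step 1: Mass ratio m0/mf = 424266 / 107075 = 3.962325
Step 2: ln(3.962325) = 1.376831
Step 3: delta-v = 3158 * 1.376831 = 4348.0 m/s

4348.0


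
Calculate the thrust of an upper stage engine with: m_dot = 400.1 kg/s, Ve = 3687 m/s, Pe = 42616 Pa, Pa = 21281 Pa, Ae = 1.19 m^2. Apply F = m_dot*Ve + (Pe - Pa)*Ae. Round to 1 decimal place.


Step 1: Momentum thrust = m_dot * Ve = 400.1 * 3687 = 1475168.7 N
Step 2: Pressure thrust = (Pe - Pa) * Ae = (42616 - 21281) * 1.19 = 25388.65 N
Step 3: Total thrust F = 1475168.7 + 25388.65 = 1500557.4 N

1500557.4


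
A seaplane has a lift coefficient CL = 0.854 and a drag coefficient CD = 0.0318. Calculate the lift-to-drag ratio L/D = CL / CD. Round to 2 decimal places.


Step 1: L/D = CL / CD = 0.854 / 0.0318
Step 2: L/D = 26.86

26.86


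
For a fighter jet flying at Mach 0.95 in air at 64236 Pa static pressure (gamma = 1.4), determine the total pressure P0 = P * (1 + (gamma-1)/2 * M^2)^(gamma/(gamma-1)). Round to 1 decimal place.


Step 1: (gamma-1)/2 * M^2 = 0.2 * 0.9025 = 0.1805
Step 2: 1 + 0.1805 = 1.1805
Step 3: Exponent gamma/(gamma-1) = 3.5
Step 4: P0 = 64236 * 1.1805^3.5 = 114817.9 Pa

114817.9


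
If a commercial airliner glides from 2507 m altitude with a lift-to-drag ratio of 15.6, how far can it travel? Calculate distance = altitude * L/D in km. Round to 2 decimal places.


Step 1: Glide distance = altitude * L/D = 2507 * 15.6 = 39109.2 m
Step 2: Convert to km: 39109.2 / 1000 = 39.11 km

39.11


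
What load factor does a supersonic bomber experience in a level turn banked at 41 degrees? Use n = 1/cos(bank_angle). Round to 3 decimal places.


Step 1: Convert 41 degrees to radians = 0.715585
Step 2: cos(41 deg) = 0.75471
Step 3: n = 1 / 0.75471 = 1.325

1.325


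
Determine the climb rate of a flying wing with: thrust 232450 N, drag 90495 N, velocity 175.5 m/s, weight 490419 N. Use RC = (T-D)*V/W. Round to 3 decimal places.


Step 1: Excess thrust = T - D = 232450 - 90495 = 141955 N
Step 2: Excess power = 141955 * 175.5 = 24913102.5 W
Step 3: RC = 24913102.5 / 490419 = 50.800 m/s

50.800


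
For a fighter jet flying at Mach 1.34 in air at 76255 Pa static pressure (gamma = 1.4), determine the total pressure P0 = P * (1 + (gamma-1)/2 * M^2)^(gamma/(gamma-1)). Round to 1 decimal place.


Step 1: (gamma-1)/2 * M^2 = 0.2 * 1.7956 = 0.35912
Step 2: 1 + 0.35912 = 1.35912
Step 3: Exponent gamma/(gamma-1) = 3.5
Step 4: P0 = 76255 * 1.35912^3.5 = 223187.9 Pa

223187.9


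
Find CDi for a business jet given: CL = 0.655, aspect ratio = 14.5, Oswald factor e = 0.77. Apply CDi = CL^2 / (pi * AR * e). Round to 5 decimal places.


Step 1: CL^2 = 0.655^2 = 0.429025
Step 2: pi * AR * e = 3.14159 * 14.5 * 0.77 = 35.075882
Step 3: CDi = 0.429025 / 35.075882 = 0.01223

0.01223


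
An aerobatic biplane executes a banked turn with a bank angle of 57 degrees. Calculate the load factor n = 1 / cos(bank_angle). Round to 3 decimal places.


Step 1: Convert 57 degrees to radians = 0.994838
Step 2: cos(57 deg) = 0.544639
Step 3: n = 1 / 0.544639 = 1.836

1.836


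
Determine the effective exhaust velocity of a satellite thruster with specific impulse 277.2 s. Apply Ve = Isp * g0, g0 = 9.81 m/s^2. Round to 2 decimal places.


Step 1: Ve = Isp * g0 = 277.2 * 9.81
Step 2: Ve = 2719.33 m/s

2719.33


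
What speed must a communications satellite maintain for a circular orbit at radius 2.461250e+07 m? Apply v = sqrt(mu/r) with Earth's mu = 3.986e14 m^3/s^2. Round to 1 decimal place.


Step 1: mu / r = 3.986e14 / 2.461250e+07 = 16195022.8542
Step 2: v = sqrt(16195022.8542) = 4024.3 m/s

4024.3


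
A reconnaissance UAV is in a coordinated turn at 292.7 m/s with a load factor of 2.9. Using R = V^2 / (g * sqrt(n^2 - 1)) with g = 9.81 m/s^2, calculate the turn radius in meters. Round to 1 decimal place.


Step 1: V^2 = 292.7^2 = 85673.29
Step 2: n^2 - 1 = 2.9^2 - 1 = 7.41
Step 3: sqrt(7.41) = 2.722132
Step 4: R = 85673.29 / (9.81 * 2.722132) = 3208.2 m

3208.2


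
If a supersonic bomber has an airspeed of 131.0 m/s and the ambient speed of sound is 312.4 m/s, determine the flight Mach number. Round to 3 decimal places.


Step 1: M = V / a = 131.0 / 312.4
Step 2: M = 0.419

0.419


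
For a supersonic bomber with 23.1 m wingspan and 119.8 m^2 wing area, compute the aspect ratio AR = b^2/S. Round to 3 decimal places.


Step 1: b^2 = 23.1^2 = 533.61
Step 2: AR = 533.61 / 119.8 = 4.454

4.454


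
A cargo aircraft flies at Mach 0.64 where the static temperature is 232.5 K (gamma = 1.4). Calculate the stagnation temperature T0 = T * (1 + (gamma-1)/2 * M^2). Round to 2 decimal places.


Step 1: (gamma-1)/2 = 0.2
Step 2: M^2 = 0.4096
Step 3: 1 + 0.2 * 0.4096 = 1.08192
Step 4: T0 = 232.5 * 1.08192 = 251.55 K

251.55


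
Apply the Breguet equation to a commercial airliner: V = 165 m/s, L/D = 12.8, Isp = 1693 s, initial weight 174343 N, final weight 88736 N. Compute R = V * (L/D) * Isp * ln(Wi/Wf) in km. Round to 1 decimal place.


Step 1: Coefficient = V * (L/D) * Isp = 165 * 12.8 * 1693 = 3575616.0 m
Step 2: Wi/Wf = 174343 / 88736 = 1.964738
Step 3: ln(1.964738) = 0.675359
Step 4: R = 3575616.0 * 0.675359 = 2414824.3 m = 2414.8 km

2414.8


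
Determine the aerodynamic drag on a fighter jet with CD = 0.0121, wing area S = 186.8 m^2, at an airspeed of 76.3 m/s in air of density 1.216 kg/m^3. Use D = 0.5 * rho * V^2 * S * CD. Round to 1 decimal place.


Step 1: Dynamic pressure q = 0.5 * 1.216 * 76.3^2 = 3539.5875 Pa
Step 2: Drag D = q * S * CD = 3539.5875 * 186.8 * 0.0121
Step 3: D = 8000.5 N

8000.5


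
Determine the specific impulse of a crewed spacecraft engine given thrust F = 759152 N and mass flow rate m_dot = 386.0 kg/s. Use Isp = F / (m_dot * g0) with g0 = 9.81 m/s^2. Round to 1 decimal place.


Step 1: m_dot * g0 = 386.0 * 9.81 = 3786.66
Step 2: Isp = 759152 / 3786.66 = 200.5 s

200.5


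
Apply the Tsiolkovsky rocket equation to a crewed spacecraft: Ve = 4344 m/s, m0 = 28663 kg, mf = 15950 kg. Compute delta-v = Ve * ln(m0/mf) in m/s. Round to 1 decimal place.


Step 1: Mass ratio m0/mf = 28663 / 15950 = 1.797053
Step 2: ln(1.797053) = 0.586148
Step 3: delta-v = 4344 * 0.586148 = 2546.2 m/s

2546.2


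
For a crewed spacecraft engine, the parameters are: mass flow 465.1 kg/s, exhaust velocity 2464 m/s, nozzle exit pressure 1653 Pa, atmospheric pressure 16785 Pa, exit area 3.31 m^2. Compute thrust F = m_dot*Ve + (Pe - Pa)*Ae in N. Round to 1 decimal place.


Step 1: Momentum thrust = m_dot * Ve = 465.1 * 2464 = 1146006.4 N
Step 2: Pressure thrust = (Pe - Pa) * Ae = (1653 - 16785) * 3.31 = -50086.92 N
Step 3: Total thrust F = 1146006.4 + -50086.92 = 1095919.5 N

1095919.5


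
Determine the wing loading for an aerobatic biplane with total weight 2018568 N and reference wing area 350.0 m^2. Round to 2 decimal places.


Step 1: Wing loading = W / S = 2018568 / 350.0
Step 2: Wing loading = 5767.34 N/m^2

5767.34


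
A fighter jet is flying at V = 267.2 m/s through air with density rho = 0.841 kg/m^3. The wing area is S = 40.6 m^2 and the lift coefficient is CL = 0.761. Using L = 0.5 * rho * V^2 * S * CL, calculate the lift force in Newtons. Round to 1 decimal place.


Step 1: Calculate dynamic pressure q = 0.5 * 0.841 * 267.2^2 = 0.5 * 0.841 * 71395.84 = 30021.9507 Pa
Step 2: Multiply by wing area and lift coefficient: L = 30021.9507 * 40.6 * 0.761
Step 3: L = 1218891.1992 * 0.761 = 927576.2 N

927576.2


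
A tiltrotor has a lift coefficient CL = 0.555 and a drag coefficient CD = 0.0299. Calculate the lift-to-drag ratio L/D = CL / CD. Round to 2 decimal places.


Step 1: L/D = CL / CD = 0.555 / 0.0299
Step 2: L/D = 18.56

18.56


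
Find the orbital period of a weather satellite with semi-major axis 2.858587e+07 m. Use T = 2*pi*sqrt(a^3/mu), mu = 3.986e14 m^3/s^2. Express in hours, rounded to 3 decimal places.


Step 1: a^3 / mu = 2.335900e+22 / 3.986e14 = 5.860261e+07
Step 2: sqrt(5.860261e+07) = 7655.2341 s
Step 3: T = 2*pi * 7655.2341 = 48099.25 s
Step 4: T in hours = 48099.25 / 3600 = 13.361 hours

13.361


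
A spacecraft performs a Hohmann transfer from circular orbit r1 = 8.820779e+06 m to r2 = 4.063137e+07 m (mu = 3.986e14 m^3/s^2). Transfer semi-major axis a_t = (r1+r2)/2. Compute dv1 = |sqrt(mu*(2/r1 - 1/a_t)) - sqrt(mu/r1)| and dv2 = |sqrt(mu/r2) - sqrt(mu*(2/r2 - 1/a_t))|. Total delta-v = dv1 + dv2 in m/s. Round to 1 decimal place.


Step 1: Transfer semi-major axis a_t = (8.820779e+06 + 4.063137e+07) / 2 = 2.472607e+07 m
Step 2: v1 (circular at r1) = sqrt(mu/r1) = 6722.26 m/s
Step 3: v_t1 = sqrt(mu*(2/r1 - 1/a_t)) = 8617.24 m/s
Step 4: dv1 = |8617.24 - 6722.26| = 1894.98 m/s
Step 5: v2 (circular at r2) = 3132.12 m/s, v_t2 = 1870.74 m/s
Step 6: dv2 = |3132.12 - 1870.74| = 1261.37 m/s
Step 7: Total delta-v = 1894.98 + 1261.37 = 3156.4 m/s

3156.4


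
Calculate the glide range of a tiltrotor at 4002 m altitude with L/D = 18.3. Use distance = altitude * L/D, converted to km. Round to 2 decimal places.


Step 1: Glide distance = altitude * L/D = 4002 * 18.3 = 73236.6 m
Step 2: Convert to km: 73236.6 / 1000 = 73.24 km

73.24


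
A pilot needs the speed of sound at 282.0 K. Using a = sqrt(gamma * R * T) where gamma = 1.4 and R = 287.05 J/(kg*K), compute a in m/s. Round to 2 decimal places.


Step 1: gamma * R * T = 1.4 * 287.05 * 282.0 = 113327.34
Step 2: a = sqrt(113327.34) = 336.64 m/s

336.64


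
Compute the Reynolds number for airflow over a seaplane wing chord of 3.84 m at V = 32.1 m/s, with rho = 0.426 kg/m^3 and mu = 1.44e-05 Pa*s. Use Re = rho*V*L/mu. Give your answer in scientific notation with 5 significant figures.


Step 1: Numerator = rho * V * L = 0.426 * 32.1 * 3.84 = 52.510464
Step 2: Re = 52.510464 / 1.44e-05
Step 3: Re = 3.6466e+06

3.6466e+06


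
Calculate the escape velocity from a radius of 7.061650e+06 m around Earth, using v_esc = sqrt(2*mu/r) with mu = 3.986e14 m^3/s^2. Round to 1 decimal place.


Step 1: 2*mu/r = 2 * 3.986e14 / 7.061650e+06 = 112891463.0433
Step 2: v_esc = sqrt(112891463.0433) = 10625.0 m/s

10625.0


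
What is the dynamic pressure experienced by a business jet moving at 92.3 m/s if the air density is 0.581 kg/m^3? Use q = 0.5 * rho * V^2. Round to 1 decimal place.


Step 1: V^2 = 92.3^2 = 8519.29
Step 2: q = 0.5 * 0.581 * 8519.29
Step 3: q = 2474.9 Pa

2474.9


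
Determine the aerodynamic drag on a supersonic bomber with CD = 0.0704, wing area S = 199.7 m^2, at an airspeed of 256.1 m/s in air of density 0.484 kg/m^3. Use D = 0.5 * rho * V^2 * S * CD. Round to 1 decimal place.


Step 1: Dynamic pressure q = 0.5 * 0.484 * 256.1^2 = 15872.1048 Pa
Step 2: Drag D = q * S * CD = 15872.1048 * 199.7 * 0.0704
Step 3: D = 223144.0 N

223144.0


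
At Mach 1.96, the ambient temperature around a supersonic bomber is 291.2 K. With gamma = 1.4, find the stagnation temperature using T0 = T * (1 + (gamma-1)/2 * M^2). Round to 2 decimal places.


Step 1: (gamma-1)/2 = 0.2
Step 2: M^2 = 3.8416
Step 3: 1 + 0.2 * 3.8416 = 1.76832
Step 4: T0 = 291.2 * 1.76832 = 514.93 K

514.93


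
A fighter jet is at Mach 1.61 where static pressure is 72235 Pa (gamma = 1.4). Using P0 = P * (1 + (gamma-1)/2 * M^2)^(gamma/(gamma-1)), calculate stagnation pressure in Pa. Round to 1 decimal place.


Step 1: (gamma-1)/2 * M^2 = 0.2 * 2.5921 = 0.51842
Step 2: 1 + 0.51842 = 1.51842
Step 3: Exponent gamma/(gamma-1) = 3.5
Step 4: P0 = 72235 * 1.51842^3.5 = 311615.7 Pa

311615.7


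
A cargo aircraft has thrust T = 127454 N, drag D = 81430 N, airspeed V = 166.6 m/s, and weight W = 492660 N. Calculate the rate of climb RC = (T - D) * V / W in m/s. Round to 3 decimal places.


Step 1: Excess thrust = T - D = 127454 - 81430 = 46024 N
Step 2: Excess power = 46024 * 166.6 = 7667598.4 W
Step 3: RC = 7667598.4 / 492660 = 15.564 m/s

15.564


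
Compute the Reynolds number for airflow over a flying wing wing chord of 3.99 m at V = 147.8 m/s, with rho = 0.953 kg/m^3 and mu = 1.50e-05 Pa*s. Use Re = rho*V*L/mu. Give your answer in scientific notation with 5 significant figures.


Step 1: Numerator = rho * V * L = 0.953 * 147.8 * 3.99 = 562.005066
Step 2: Re = 562.005066 / 1.50e-05
Step 3: Re = 3.7467e+07

3.7467e+07


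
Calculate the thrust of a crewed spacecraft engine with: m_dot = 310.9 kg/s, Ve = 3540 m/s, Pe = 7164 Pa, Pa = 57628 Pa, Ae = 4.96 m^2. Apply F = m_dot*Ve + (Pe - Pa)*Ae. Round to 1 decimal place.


Step 1: Momentum thrust = m_dot * Ve = 310.9 * 3540 = 1100586.0 N
Step 2: Pressure thrust = (Pe - Pa) * Ae = (7164 - 57628) * 4.96 = -250301.44 N
Step 3: Total thrust F = 1100586.0 + -250301.44 = 850284.6 N

850284.6


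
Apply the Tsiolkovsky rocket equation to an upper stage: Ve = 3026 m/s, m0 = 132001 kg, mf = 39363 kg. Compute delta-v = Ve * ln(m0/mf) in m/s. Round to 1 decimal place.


Step 1: Mass ratio m0/mf = 132001 / 39363 = 3.353428
Step 2: ln(3.353428) = 1.209983
Step 3: delta-v = 3026 * 1.209983 = 3661.4 m/s

3661.4


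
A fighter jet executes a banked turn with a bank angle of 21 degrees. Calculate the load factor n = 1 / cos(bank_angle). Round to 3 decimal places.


Step 1: Convert 21 degrees to radians = 0.366519
Step 2: cos(21 deg) = 0.93358
Step 3: n = 1 / 0.93358 = 1.071

1.071


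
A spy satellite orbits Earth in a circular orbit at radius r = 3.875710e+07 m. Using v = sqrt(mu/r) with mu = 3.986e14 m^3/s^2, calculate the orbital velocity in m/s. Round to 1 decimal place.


Step 1: mu / r = 3.986e14 / 3.875710e+07 = 10284567.2148
Step 2: v = sqrt(10284567.2148) = 3207.0 m/s

3207.0


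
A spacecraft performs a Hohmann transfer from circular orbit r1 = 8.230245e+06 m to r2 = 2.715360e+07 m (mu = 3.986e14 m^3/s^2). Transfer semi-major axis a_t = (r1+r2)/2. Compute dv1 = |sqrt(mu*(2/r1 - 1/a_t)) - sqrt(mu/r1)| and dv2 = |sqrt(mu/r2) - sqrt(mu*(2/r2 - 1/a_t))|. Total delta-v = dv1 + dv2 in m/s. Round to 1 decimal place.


Step 1: Transfer semi-major axis a_t = (8.230245e+06 + 2.715360e+07) / 2 = 1.769192e+07 m
Step 2: v1 (circular at r1) = sqrt(mu/r1) = 6959.25 m/s
Step 3: v_t1 = sqrt(mu*(2/r1 - 1/a_t)) = 8621.61 m/s
Step 4: dv1 = |8621.61 - 6959.25| = 1662.36 m/s
Step 5: v2 (circular at r2) = 3831.38 m/s, v_t2 = 2613.21 m/s
Step 6: dv2 = |3831.38 - 2613.21| = 1218.17 m/s
Step 7: Total delta-v = 1662.36 + 1218.17 = 2880.5 m/s

2880.5


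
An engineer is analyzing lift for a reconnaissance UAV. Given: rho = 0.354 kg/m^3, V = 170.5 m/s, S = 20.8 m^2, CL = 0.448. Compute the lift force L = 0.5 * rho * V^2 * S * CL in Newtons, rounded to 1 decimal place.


Step 1: Calculate dynamic pressure q = 0.5 * 0.354 * 170.5^2 = 0.5 * 0.354 * 29070.25 = 5145.4342 Pa
Step 2: Multiply by wing area and lift coefficient: L = 5145.4342 * 20.8 * 0.448
Step 3: L = 107025.0324 * 0.448 = 47947.2 N

47947.2


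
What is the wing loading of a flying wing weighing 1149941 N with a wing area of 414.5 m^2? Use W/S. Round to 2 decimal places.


Step 1: Wing loading = W / S = 1149941 / 414.5
Step 2: Wing loading = 2774.28 N/m^2

2774.28


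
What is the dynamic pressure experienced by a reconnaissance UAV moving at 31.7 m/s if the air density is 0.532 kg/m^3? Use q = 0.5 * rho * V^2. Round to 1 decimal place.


Step 1: V^2 = 31.7^2 = 1004.89
Step 2: q = 0.5 * 0.532 * 1004.89
Step 3: q = 267.3 Pa

267.3


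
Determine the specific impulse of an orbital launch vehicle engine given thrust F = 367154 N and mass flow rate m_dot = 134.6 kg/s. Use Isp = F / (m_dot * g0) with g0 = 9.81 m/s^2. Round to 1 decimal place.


Step 1: m_dot * g0 = 134.6 * 9.81 = 1320.43
Step 2: Isp = 367154 / 1320.43 = 278.1 s

278.1


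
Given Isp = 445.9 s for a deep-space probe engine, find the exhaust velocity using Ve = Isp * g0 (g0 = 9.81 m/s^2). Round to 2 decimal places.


Step 1: Ve = Isp * g0 = 445.9 * 9.81
Step 2: Ve = 4374.28 m/s

4374.28


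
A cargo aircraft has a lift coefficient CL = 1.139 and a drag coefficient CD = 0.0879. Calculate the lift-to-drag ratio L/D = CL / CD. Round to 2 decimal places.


Step 1: L/D = CL / CD = 1.139 / 0.0879
Step 2: L/D = 12.96

12.96


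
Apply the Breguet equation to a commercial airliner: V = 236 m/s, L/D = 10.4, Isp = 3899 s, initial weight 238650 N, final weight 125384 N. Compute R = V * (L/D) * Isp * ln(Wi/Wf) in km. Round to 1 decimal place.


Step 1: Coefficient = V * (L/D) * Isp = 236 * 10.4 * 3899 = 9569705.6 m
Step 2: Wi/Wf = 238650 / 125384 = 1.903353
Step 3: ln(1.903353) = 0.643617
Step 4: R = 9569705.6 * 0.643617 = 6159225.4 m = 6159.2 km

6159.2


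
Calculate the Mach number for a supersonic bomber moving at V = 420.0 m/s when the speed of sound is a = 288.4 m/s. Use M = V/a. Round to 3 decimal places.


Step 1: M = V / a = 420.0 / 288.4
Step 2: M = 1.456

1.456


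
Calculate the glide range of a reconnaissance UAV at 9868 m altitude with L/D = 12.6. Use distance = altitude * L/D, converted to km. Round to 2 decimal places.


Step 1: Glide distance = altitude * L/D = 9868 * 12.6 = 124336.8 m
Step 2: Convert to km: 124336.8 / 1000 = 124.34 km

124.34


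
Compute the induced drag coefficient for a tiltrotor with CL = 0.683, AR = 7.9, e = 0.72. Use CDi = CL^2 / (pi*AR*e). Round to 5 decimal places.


Step 1: CL^2 = 0.683^2 = 0.466489
Step 2: pi * AR * e = 3.14159 * 7.9 * 0.72 = 17.869379
Step 3: CDi = 0.466489 / 17.869379 = 0.02611

0.02611


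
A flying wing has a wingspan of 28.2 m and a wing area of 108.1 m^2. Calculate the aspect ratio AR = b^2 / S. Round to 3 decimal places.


Step 1: b^2 = 28.2^2 = 795.24
Step 2: AR = 795.24 / 108.1 = 7.357

7.357


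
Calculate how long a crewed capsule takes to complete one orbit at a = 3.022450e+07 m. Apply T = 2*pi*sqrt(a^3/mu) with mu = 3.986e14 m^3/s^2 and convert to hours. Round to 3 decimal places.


Step 1: a^3 / mu = 2.761070e+22 / 3.986e14 = 6.926919e+07
Step 2: sqrt(6.926919e+07) = 8322.8112 s
Step 3: T = 2*pi * 8322.8112 = 52293.76 s
Step 4: T in hours = 52293.76 / 3600 = 14.526 hours

14.526


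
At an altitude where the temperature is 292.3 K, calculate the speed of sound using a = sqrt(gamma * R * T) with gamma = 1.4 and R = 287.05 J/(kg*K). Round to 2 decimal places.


Step 1: gamma * R * T = 1.4 * 287.05 * 292.3 = 117466.601
Step 2: a = sqrt(117466.601) = 342.73 m/s

342.73


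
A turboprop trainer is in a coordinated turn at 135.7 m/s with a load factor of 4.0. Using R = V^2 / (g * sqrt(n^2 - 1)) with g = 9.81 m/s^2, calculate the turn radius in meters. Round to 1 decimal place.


Step 1: V^2 = 135.7^2 = 18414.49
Step 2: n^2 - 1 = 4.0^2 - 1 = 15.0
Step 3: sqrt(15.0) = 3.872983
Step 4: R = 18414.49 / (9.81 * 3.872983) = 484.7 m

484.7


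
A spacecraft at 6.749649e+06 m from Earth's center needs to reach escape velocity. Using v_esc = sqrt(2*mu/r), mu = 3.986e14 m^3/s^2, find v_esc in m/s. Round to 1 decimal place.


Step 1: 2*mu/r = 2 * 3.986e14 / 6.749649e+06 = 118109845.4157
Step 2: v_esc = sqrt(118109845.4157) = 10867.8 m/s

10867.8


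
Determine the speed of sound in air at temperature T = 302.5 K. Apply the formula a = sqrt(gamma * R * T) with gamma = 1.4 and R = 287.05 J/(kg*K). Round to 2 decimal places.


Step 1: gamma * R * T = 1.4 * 287.05 * 302.5 = 121565.675
Step 2: a = sqrt(121565.675) = 348.66 m/s

348.66


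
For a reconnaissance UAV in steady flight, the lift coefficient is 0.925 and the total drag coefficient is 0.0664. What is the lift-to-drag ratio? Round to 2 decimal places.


Step 1: L/D = CL / CD = 0.925 / 0.0664
Step 2: L/D = 13.93

13.93


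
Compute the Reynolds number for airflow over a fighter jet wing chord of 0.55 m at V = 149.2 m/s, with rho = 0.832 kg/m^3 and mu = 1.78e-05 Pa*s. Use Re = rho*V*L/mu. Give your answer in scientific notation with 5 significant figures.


Step 1: Numerator = rho * V * L = 0.832 * 149.2 * 0.55 = 68.27392
Step 2: Re = 68.27392 / 1.78e-05
Step 3: Re = 3.8356e+06

3.8356e+06


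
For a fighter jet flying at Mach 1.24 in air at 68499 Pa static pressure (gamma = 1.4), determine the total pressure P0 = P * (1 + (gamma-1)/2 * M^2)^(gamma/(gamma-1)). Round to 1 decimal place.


Step 1: (gamma-1)/2 * M^2 = 0.2 * 1.5376 = 0.30752
Step 2: 1 + 0.30752 = 1.30752
Step 3: Exponent gamma/(gamma-1) = 3.5
Step 4: P0 = 68499 * 1.30752^3.5 = 175086.8 Pa

175086.8


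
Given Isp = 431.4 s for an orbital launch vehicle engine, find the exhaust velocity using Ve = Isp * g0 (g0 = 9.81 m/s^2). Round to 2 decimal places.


Step 1: Ve = Isp * g0 = 431.4 * 9.81
Step 2: Ve = 4232.03 m/s

4232.03


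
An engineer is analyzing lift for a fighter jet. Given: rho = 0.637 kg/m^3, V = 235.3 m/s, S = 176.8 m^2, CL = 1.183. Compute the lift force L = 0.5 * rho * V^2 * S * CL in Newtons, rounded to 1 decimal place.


Step 1: Calculate dynamic pressure q = 0.5 * 0.637 * 235.3^2 = 0.5 * 0.637 * 55366.09 = 17634.0997 Pa
Step 2: Multiply by wing area and lift coefficient: L = 17634.0997 * 176.8 * 1.183
Step 3: L = 3117708.8208 * 1.183 = 3688249.5 N

3688249.5


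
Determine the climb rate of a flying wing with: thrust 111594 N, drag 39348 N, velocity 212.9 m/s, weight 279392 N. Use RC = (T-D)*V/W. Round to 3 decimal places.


Step 1: Excess thrust = T - D = 111594 - 39348 = 72246 N
Step 2: Excess power = 72246 * 212.9 = 15381173.4 W
Step 3: RC = 15381173.4 / 279392 = 55.052 m/s

55.052


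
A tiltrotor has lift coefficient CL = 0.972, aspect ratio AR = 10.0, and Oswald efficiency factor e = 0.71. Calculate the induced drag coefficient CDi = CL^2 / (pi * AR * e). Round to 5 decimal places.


Step 1: CL^2 = 0.972^2 = 0.944784
Step 2: pi * AR * e = 3.14159 * 10.0 * 0.71 = 22.305308
Step 3: CDi = 0.944784 / 22.305308 = 0.04236

0.04236


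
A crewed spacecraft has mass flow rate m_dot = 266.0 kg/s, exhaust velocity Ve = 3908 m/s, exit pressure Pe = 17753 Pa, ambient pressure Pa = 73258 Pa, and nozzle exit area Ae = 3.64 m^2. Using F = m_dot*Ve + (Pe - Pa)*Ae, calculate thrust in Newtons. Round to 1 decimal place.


Step 1: Momentum thrust = m_dot * Ve = 266.0 * 3908 = 1039528.0 N
Step 2: Pressure thrust = (Pe - Pa) * Ae = (17753 - 73258) * 3.64 = -202038.20 N
Step 3: Total thrust F = 1039528.0 + -202038.20 = 837489.8 N

837489.8


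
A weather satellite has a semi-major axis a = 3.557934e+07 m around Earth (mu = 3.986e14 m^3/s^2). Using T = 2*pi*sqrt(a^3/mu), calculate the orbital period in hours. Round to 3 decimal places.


Step 1: a^3 / mu = 4.503951e+22 / 3.986e14 = 1.129943e+08
Step 2: sqrt(1.129943e+08) = 10629.8757 s
Step 3: T = 2*pi * 10629.8757 = 66789.48 s
Step 4: T in hours = 66789.48 / 3600 = 18.553 hours

18.553


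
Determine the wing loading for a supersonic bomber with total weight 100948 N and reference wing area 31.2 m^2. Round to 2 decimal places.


Step 1: Wing loading = W / S = 100948 / 31.2
Step 2: Wing loading = 3235.51 N/m^2

3235.51


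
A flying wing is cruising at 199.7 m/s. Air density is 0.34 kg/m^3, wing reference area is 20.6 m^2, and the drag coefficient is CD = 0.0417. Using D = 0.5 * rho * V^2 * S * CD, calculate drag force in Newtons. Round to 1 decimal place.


Step 1: Dynamic pressure q = 0.5 * 0.34 * 199.7^2 = 6779.6153 Pa
Step 2: Drag D = q * S * CD = 6779.6153 * 20.6 * 0.0417
Step 3: D = 5823.8 N

5823.8


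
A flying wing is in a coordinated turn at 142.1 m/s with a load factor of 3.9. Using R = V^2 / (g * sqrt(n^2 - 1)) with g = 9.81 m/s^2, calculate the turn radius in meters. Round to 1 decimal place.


Step 1: V^2 = 142.1^2 = 20192.41
Step 2: n^2 - 1 = 3.9^2 - 1 = 14.21
Step 3: sqrt(14.21) = 3.769615
Step 4: R = 20192.41 / (9.81 * 3.769615) = 546.0 m

546.0


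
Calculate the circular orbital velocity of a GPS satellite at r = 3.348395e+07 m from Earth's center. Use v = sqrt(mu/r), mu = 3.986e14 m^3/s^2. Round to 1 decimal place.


Step 1: mu / r = 3.986e14 / 3.348395e+07 = 11904210.8234
Step 2: v = sqrt(11904210.8234) = 3450.2 m/s

3450.2


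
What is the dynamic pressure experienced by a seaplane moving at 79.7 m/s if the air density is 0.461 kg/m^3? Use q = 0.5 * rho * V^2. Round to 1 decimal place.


Step 1: V^2 = 79.7^2 = 6352.09
Step 2: q = 0.5 * 0.461 * 6352.09
Step 3: q = 1464.2 Pa

1464.2


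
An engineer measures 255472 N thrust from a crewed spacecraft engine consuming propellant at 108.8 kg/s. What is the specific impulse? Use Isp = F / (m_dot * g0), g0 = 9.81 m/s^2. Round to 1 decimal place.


Step 1: m_dot * g0 = 108.8 * 9.81 = 1067.33
Step 2: Isp = 255472 / 1067.33 = 239.4 s

239.4


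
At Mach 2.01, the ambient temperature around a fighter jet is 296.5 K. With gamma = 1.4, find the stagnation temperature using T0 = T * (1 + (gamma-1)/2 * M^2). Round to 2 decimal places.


Step 1: (gamma-1)/2 = 0.2
Step 2: M^2 = 4.0401
Step 3: 1 + 0.2 * 4.0401 = 1.80802
Step 4: T0 = 296.5 * 1.80802 = 536.08 K

536.08


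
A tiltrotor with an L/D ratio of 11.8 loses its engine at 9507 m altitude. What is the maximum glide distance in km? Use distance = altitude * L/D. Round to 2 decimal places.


Step 1: Glide distance = altitude * L/D = 9507 * 11.8 = 112182.6 m
Step 2: Convert to km: 112182.6 / 1000 = 112.18 km

112.18


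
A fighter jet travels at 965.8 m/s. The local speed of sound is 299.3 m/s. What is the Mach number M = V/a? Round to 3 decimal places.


Step 1: M = V / a = 965.8 / 299.3
Step 2: M = 3.227

3.227


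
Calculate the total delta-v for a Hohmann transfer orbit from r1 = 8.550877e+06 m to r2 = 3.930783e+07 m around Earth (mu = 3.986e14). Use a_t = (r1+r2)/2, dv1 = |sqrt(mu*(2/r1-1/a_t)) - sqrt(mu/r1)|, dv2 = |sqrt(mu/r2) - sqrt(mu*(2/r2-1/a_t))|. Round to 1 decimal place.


Step 1: Transfer semi-major axis a_t = (8.550877e+06 + 3.930783e+07) / 2 = 2.392935e+07 m
Step 2: v1 (circular at r1) = sqrt(mu/r1) = 6827.53 m/s
Step 3: v_t1 = sqrt(mu*(2/r1 - 1/a_t)) = 8750.59 m/s
Step 4: dv1 = |8750.59 - 6827.53| = 1923.07 m/s
Step 5: v2 (circular at r2) = 3184.41 m/s, v_t2 = 1903.57 m/s
Step 6: dv2 = |3184.41 - 1903.57| = 1280.84 m/s
Step 7: Total delta-v = 1923.07 + 1280.84 = 3203.9 m/s

3203.9


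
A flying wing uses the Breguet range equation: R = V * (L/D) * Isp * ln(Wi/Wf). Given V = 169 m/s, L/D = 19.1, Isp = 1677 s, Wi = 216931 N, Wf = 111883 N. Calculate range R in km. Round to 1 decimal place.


Step 1: Coefficient = V * (L/D) * Isp = 169 * 19.1 * 1677 = 5413188.3 m
Step 2: Wi/Wf = 216931 / 111883 = 1.938909
Step 3: ln(1.938909) = 0.662126
Step 4: R = 5413188.3 * 0.662126 = 3584210.8 m = 3584.2 km

3584.2


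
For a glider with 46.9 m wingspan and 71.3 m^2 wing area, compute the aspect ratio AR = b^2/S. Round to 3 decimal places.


Step 1: b^2 = 46.9^2 = 2199.61
Step 2: AR = 2199.61 / 71.3 = 30.850

30.850


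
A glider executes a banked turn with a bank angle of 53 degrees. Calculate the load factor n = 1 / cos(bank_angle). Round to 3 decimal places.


Step 1: Convert 53 degrees to radians = 0.925025
Step 2: cos(53 deg) = 0.601815
Step 3: n = 1 / 0.601815 = 1.662

1.662


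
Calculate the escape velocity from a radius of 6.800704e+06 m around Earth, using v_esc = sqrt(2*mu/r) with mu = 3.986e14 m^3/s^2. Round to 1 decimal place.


Step 1: 2*mu/r = 2 * 3.986e14 / 6.800704e+06 = 117223158.073
Step 2: v_esc = sqrt(117223158.073) = 10827.0 m/s

10827.0


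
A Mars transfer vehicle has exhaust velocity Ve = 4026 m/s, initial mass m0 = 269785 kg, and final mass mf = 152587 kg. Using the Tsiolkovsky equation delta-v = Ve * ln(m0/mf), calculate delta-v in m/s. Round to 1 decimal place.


Step 1: Mass ratio m0/mf = 269785 / 152587 = 1.768073
Step 2: ln(1.768073) = 0.56989
Step 3: delta-v = 4026 * 0.56989 = 2294.4 m/s

2294.4


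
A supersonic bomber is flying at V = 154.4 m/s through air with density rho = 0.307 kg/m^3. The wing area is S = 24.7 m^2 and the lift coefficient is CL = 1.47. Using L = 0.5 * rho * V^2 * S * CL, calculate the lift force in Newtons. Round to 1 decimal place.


Step 1: Calculate dynamic pressure q = 0.5 * 0.307 * 154.4^2 = 0.5 * 0.307 * 23839.36 = 3659.3418 Pa
Step 2: Multiply by wing area and lift coefficient: L = 3659.3418 * 24.7 * 1.47
Step 3: L = 90385.7415 * 1.47 = 132867.0 N

132867.0


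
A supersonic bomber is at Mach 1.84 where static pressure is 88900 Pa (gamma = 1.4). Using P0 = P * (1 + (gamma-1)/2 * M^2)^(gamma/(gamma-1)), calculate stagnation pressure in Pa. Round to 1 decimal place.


Step 1: (gamma-1)/2 * M^2 = 0.2 * 3.3856 = 0.67712
Step 2: 1 + 0.67712 = 1.67712
Step 3: Exponent gamma/(gamma-1) = 3.5
Step 4: P0 = 88900 * 1.67712^3.5 = 543095.5 Pa

543095.5


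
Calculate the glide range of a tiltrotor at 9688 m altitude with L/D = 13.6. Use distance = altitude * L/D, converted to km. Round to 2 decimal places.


Step 1: Glide distance = altitude * L/D = 9688 * 13.6 = 131756.8 m
Step 2: Convert to km: 131756.8 / 1000 = 131.76 km

131.76


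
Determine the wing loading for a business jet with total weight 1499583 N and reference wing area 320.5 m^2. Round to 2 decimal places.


Step 1: Wing loading = W / S = 1499583 / 320.5
Step 2: Wing loading = 4678.89 N/m^2

4678.89


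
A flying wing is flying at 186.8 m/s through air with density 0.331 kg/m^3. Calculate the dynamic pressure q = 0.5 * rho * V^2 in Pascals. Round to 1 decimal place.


Step 1: V^2 = 186.8^2 = 34894.24
Step 2: q = 0.5 * 0.331 * 34894.24
Step 3: q = 5775.0 Pa

5775.0


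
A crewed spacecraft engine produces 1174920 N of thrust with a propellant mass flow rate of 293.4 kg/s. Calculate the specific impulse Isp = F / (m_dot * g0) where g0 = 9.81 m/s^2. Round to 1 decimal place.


Step 1: m_dot * g0 = 293.4 * 9.81 = 2878.25
Step 2: Isp = 1174920 / 2878.25 = 408.2 s

408.2


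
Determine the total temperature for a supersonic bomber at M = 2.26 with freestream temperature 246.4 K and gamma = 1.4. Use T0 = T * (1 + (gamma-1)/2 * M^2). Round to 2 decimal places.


Step 1: (gamma-1)/2 = 0.2
Step 2: M^2 = 5.1076
Step 3: 1 + 0.2 * 5.1076 = 2.02152
Step 4: T0 = 246.4 * 2.02152 = 498.10 K

498.10


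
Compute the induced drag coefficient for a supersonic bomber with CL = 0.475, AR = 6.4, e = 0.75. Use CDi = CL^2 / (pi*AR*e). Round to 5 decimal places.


Step 1: CL^2 = 0.475^2 = 0.225625
Step 2: pi * AR * e = 3.14159 * 6.4 * 0.75 = 15.079645
Step 3: CDi = 0.225625 / 15.079645 = 0.01496

0.01496


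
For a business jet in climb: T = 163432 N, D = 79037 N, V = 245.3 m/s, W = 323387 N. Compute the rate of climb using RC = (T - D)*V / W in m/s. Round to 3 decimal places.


Step 1: Excess thrust = T - D = 163432 - 79037 = 84395 N
Step 2: Excess power = 84395 * 245.3 = 20702093.5 W
Step 3: RC = 20702093.5 / 323387 = 64.016 m/s

64.016


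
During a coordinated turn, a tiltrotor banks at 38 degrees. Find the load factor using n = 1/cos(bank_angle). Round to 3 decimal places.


Step 1: Convert 38 degrees to radians = 0.663225
Step 2: cos(38 deg) = 0.788011
Step 3: n = 1 / 0.788011 = 1.269

1.269


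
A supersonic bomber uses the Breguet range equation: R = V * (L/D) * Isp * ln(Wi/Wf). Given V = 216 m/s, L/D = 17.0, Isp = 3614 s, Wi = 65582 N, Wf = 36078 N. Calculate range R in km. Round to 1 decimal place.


Step 1: Coefficient = V * (L/D) * Isp = 216 * 17.0 * 3614 = 13270608.0 m
Step 2: Wi/Wf = 65582 / 36078 = 1.817784
Step 3: ln(1.817784) = 0.597618
Step 4: R = 13270608.0 * 0.597618 = 7930754.3 m = 7930.8 km

7930.8


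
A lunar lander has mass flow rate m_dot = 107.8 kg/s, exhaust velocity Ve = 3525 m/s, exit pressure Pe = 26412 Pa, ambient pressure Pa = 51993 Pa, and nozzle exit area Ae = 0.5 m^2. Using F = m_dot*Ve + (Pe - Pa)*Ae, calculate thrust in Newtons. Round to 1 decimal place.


Step 1: Momentum thrust = m_dot * Ve = 107.8 * 3525 = 379995.0 N
Step 2: Pressure thrust = (Pe - Pa) * Ae = (26412 - 51993) * 0.5 = -12790.5 N
Step 3: Total thrust F = 379995.0 + -12790.5 = 367204.5 N

367204.5


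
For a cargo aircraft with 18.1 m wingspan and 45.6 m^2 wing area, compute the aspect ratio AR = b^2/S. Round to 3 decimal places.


Step 1: b^2 = 18.1^2 = 327.61
Step 2: AR = 327.61 / 45.6 = 7.184

7.184


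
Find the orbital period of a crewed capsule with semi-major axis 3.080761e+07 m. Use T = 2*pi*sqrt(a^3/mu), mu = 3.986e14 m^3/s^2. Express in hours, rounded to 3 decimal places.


Step 1: a^3 / mu = 2.923977e+22 / 3.986e14 = 7.335618e+07
Step 2: sqrt(7.335618e+07) = 8564.8225 s
Step 3: T = 2*pi * 8564.8225 = 53814.37 s
Step 4: T in hours = 53814.37 / 3600 = 14.948 hours

14.948


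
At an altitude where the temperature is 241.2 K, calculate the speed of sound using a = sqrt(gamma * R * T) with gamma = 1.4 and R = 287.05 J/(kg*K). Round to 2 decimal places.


Step 1: gamma * R * T = 1.4 * 287.05 * 241.2 = 96931.044
Step 2: a = sqrt(96931.044) = 311.34 m/s

311.34


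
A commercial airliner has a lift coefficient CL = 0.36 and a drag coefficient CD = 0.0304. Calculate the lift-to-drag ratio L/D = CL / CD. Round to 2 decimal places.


Step 1: L/D = CL / CD = 0.36 / 0.0304
Step 2: L/D = 11.84

11.84


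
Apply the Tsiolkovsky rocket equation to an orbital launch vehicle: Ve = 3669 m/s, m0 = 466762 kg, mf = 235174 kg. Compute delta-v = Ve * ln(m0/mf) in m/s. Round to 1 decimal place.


Step 1: Mass ratio m0/mf = 466762 / 235174 = 1.984752
Step 2: ln(1.984752) = 0.685494
Step 3: delta-v = 3669 * 0.685494 = 2515.1 m/s

2515.1


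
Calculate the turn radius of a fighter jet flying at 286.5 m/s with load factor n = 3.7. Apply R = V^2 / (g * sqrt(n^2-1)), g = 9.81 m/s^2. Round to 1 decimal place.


Step 1: V^2 = 286.5^2 = 82082.25
Step 2: n^2 - 1 = 3.7^2 - 1 = 12.69
Step 3: sqrt(12.69) = 3.562303
Step 4: R = 82082.25 / (9.81 * 3.562303) = 2348.8 m

2348.8


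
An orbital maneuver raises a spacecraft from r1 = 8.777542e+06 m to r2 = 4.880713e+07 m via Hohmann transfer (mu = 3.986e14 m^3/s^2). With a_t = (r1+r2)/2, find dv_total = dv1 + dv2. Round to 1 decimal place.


Step 1: Transfer semi-major axis a_t = (8.777542e+06 + 4.880713e+07) / 2 = 2.879234e+07 m
Step 2: v1 (circular at r1) = sqrt(mu/r1) = 6738.79 m/s
Step 3: v_t1 = sqrt(mu*(2/r1 - 1/a_t)) = 8773.75 m/s
Step 4: dv1 = |8773.75 - 6738.79| = 2034.96 m/s
Step 5: v2 (circular at r2) = 2857.77 m/s, v_t2 = 1577.88 m/s
Step 6: dv2 = |2857.77 - 1577.88| = 1279.88 m/s
Step 7: Total delta-v = 2034.96 + 1279.88 = 3314.8 m/s

3314.8
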